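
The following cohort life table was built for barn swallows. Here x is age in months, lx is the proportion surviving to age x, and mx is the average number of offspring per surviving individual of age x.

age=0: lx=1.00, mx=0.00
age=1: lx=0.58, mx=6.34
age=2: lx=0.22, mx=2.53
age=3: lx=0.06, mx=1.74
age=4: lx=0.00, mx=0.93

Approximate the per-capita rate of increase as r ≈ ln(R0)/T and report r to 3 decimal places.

1.247

R0 = Σ lx·mx = 0 + 3.6772 + 0.5566 + 0.1044 + 0 = 4.3382
Σ x·lx·mx = 5.1036; T = 5.1036/4.3382 = 1.17643…
r ≈ ln(R0)/T = ln(4.3382)/1.17643… = 1.24738… → 1.247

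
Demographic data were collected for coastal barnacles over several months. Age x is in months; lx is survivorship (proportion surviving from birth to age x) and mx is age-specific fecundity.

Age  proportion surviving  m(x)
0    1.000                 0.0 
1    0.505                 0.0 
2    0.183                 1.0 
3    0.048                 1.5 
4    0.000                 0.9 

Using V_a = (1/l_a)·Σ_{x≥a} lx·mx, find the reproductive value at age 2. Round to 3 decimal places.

1.393

lx·mx for x ≥ 2: 0.183, 0.072, 0 → sum = 0.255
V_2 = 0.255 / l_2 = 0.255 / 0.183 = 1.393443… → 1.393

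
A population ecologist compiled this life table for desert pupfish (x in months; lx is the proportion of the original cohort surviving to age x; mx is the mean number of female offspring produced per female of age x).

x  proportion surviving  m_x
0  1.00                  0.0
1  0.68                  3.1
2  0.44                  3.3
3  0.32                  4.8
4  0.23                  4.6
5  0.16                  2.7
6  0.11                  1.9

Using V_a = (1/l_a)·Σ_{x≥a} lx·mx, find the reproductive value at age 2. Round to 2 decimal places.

10.65

lx·mx for x ≥ 2: 1.452, 1.536, 1.058, 0.432, 0.209 → sum = 4.687
V_2 = 4.687 / l_2 = 4.687 / 0.44 = 10.652273… → 10.65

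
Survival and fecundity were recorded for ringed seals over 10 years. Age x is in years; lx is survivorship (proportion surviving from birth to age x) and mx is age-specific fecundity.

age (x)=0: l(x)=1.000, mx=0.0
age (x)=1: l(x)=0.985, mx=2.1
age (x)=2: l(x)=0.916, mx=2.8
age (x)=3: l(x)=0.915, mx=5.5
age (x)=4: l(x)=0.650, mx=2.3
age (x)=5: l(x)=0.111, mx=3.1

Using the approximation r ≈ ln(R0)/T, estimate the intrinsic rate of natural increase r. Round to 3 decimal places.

0.937

R0 = Σ lx·mx = 0 + 2.0685 + 2.5648 + 5.0325 + 1.495 + 0.3441 = 11.5049
Σ x·lx·mx = 29.9961; T = 29.9961/11.5049 = 2.60725…
r ≈ ln(R0)/T = ln(11.5049)/2.60725… = 0.93692… → 0.937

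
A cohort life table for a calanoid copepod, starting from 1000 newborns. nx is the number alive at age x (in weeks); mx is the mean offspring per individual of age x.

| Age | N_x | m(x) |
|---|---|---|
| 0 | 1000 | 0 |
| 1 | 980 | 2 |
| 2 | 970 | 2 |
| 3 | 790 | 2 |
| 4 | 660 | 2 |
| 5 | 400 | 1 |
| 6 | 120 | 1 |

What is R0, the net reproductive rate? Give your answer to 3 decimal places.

7.320

lx = nx/n0 = nx/1000: 1, 0.98, 0.97, 0.79, 0.66, 0.4, 0.12
lx·mx by age: 0, 1.96, 1.94, 1.58, 1.32, 0.4, 0.12
R0 = Σ lx·mx = 7.32 → 7.320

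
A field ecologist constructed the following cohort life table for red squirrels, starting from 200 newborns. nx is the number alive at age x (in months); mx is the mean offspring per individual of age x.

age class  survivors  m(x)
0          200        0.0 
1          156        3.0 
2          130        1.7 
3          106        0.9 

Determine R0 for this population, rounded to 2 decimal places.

lx = nx/n0 = nx/200: 1, 0.78, 0.65, 0.53
lx·mx by age: 0, 2.34, 1.105, 0.477
R0 = Σ lx·mx = 3.922 → 3.92

3.92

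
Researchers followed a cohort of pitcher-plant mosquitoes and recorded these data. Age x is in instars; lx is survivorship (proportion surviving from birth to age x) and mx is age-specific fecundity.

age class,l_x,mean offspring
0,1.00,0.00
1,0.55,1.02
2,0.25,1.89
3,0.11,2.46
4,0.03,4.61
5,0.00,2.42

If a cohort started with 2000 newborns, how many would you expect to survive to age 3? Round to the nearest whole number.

220

Expected survivors = N0 · l_3 = 2000 × 0.11 = 220 → 220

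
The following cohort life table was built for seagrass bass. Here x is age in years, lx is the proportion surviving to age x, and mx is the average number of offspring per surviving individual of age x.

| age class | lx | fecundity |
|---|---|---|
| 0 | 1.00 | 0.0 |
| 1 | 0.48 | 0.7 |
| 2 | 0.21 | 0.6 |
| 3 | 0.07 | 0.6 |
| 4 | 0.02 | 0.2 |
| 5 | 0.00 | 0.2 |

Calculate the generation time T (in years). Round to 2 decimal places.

lx·mx: 0, 0.336, 0.126, 0.042, 0.004, 0 → R0 = 0.508
x·lx·mx: 0, 0.336, 0.252, 0.126, 0.016, 0 → Σ = 0.73
T = 0.73 / 0.508 = 1.437008… → 1.44

1.44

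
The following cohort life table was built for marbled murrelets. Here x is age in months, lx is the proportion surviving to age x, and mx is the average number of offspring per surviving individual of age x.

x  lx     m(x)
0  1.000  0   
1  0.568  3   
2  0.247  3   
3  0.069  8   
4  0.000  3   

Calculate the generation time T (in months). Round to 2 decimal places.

1.62

lx·mx: 0, 1.704, 0.741, 0.552, 0 → R0 = 2.997
x·lx·mx: 0, 1.704, 1.482, 1.656, 0 → Σ = 4.842
T = 4.842 / 2.997 = 1.615616… → 1.62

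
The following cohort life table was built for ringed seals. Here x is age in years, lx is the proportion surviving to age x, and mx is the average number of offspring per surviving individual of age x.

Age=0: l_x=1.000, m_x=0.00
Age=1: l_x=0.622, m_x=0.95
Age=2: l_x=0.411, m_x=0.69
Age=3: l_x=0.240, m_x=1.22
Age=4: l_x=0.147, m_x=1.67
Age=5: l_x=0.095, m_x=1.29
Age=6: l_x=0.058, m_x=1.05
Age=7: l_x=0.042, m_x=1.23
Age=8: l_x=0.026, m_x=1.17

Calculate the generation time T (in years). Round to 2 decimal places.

lx·mx: 0, 0.5909, 0.28359, 0.2928, 0.24549, 0.12255, 0.0609, 0.05166, 0.03042 → R0 = 1.67831
x·lx·mx: 0, 0.5909, 0.56718, 0.8784, 0.98196, 0.61275, 0.3654, 0.36162, 0.24336 → Σ = 4.60157
T = 4.60157 / 1.67831 = 2.741788… → 2.74

2.74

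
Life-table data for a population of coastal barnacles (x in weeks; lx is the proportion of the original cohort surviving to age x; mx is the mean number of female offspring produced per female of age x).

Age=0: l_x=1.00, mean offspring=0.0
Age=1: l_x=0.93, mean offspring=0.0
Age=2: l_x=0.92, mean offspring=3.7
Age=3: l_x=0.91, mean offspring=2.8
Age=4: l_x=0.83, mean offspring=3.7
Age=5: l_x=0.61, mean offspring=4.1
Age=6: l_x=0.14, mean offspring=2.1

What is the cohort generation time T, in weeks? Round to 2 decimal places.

lx·mx: 0, 0, 3.404, 2.548, 3.071, 2.501, 0.294 → R0 = 11.818
x·lx·mx: 0, 0, 6.808, 7.644, 12.284, 12.505, 1.764 → Σ = 41.005
T = 41.005 / 11.818 = 3.469707… → 3.47

3.47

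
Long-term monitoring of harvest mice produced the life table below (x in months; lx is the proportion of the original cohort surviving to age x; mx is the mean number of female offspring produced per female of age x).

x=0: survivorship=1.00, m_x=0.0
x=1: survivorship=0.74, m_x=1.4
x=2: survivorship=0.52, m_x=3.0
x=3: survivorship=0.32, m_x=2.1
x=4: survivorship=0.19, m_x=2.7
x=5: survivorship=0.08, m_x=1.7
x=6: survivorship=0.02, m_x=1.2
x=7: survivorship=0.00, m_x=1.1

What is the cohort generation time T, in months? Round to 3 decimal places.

lx·mx: 0, 1.036, 1.56, 0.672, 0.513, 0.136, 0.024, 0 → R0 = 3.941
x·lx·mx: 0, 1.036, 3.12, 2.016, 2.052, 0.68, 0.144, 0 → Σ = 9.048
T = 9.048 / 3.941 = 2.295864… → 2.296

2.296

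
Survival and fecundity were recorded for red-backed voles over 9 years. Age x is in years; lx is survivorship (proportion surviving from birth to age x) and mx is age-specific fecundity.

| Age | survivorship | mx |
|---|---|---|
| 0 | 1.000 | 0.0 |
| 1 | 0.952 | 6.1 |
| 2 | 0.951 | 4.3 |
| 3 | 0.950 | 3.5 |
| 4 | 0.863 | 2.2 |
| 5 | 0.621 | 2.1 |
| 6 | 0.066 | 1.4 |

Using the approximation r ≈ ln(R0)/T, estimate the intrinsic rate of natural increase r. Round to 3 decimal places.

1.199

R0 = Σ lx·mx = 0 + 5.8072 + 4.0893 + 3.325 + 1.8986 + 1.3041 + 0.0924 = 16.5166
Σ x·lx·mx = 38.6301; T = 38.6301/16.5166 = 2.33887…
r ≈ ln(R0)/T = ln(16.5166)/2.33887… = 1.19903… → 1.199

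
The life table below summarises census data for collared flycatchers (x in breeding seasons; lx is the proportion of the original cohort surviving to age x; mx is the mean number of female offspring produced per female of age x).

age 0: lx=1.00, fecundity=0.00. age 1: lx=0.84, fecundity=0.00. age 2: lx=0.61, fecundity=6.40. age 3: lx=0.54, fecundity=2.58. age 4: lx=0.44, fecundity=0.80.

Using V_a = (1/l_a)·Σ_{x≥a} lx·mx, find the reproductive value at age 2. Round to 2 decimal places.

lx·mx for x ≥ 2: 3.904, 1.3932, 0.352 → sum = 5.6492
V_2 = 5.6492 / l_2 = 5.6492 / 0.61 = 9.260984… → 9.26

9.26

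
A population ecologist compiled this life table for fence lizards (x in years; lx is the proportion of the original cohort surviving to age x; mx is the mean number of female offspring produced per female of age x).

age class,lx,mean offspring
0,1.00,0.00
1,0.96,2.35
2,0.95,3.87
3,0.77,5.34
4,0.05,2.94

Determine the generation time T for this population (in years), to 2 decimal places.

2.21

lx·mx: 0, 2.256, 3.6765, 4.1118, 0.147 → R0 = 10.1913
x·lx·mx: 0, 2.256, 7.353, 12.3354, 0.588 → Σ = 22.5324
T = 22.5324 / 10.1913 = 2.210945… → 2.21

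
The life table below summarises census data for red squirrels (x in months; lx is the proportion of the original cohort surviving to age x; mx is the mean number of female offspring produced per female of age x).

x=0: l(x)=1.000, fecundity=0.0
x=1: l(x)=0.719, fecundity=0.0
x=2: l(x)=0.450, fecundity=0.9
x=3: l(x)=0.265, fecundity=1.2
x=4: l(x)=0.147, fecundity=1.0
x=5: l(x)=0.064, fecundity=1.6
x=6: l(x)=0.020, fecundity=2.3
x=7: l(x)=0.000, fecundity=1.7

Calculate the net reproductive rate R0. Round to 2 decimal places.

lx·mx by age: 0, 0, 0.405, 0.318, 0.147, 0.1024, 0.046, 0
R0 = Σ lx·mx = 1.0184 → 1.02

1.02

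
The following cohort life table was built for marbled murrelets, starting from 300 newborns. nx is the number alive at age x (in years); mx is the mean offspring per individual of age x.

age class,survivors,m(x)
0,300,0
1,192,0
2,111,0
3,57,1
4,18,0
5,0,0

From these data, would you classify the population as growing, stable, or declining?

declining

lx = nx/n0 = nx/300: 1, 0.64, 0.37, 0.19, 0.06, 0
R0 = Σ lx·mx = 0 + 0 + 0 + 0.19 + 0 + 0 = 0.19
R0 < 1, so the population is declining.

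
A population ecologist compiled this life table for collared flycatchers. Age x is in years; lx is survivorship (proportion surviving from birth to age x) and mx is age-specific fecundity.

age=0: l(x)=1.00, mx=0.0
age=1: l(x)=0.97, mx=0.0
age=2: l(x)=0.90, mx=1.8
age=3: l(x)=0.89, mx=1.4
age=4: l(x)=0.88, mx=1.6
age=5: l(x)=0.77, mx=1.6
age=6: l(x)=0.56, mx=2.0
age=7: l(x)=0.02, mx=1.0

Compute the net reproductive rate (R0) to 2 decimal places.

lx·mx by age: 0, 0, 1.62, 1.246, 1.408, 1.232, 1.12, 0.02
R0 = Σ lx·mx = 6.646 → 6.65

6.65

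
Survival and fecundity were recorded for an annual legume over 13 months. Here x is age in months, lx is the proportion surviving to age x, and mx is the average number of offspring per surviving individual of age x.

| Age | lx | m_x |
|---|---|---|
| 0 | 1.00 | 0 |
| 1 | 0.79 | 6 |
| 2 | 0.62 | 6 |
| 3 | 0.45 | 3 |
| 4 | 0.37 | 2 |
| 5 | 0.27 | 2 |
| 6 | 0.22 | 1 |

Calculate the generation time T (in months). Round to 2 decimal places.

lx·mx: 0, 4.74, 3.72, 1.35, 0.74, 0.54, 0.22 → R0 = 11.31
x·lx·mx: 0, 4.74, 7.44, 4.05, 2.96, 2.7, 1.32 → Σ = 23.21
T = 23.21 / 11.31 = 2.052166… → 2.05

2.05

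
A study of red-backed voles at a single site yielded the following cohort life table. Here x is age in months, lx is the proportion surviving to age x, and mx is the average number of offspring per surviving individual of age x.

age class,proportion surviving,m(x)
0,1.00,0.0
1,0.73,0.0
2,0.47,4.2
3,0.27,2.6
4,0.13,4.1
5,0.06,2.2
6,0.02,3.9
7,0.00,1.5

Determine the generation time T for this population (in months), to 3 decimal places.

2.724

lx·mx: 0, 0, 1.974, 0.702, 0.533, 0.132, 0.078, 0 → R0 = 3.419
x·lx·mx: 0, 0, 3.948, 2.106, 2.132, 0.66, 0.468, 0 → Σ = 9.314
T = 9.314 / 3.419 = 2.724188… → 2.724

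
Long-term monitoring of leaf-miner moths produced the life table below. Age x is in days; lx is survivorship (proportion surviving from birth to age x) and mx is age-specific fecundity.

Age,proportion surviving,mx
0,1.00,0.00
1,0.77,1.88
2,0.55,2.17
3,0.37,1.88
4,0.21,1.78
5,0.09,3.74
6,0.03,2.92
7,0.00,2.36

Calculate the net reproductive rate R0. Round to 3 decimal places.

4.135

lx·mx by age: 0, 1.4476, 1.1935, 0.6956, 0.3738, 0.3366, 0.0876, 0
R0 = Σ lx·mx = 4.1347 → 4.135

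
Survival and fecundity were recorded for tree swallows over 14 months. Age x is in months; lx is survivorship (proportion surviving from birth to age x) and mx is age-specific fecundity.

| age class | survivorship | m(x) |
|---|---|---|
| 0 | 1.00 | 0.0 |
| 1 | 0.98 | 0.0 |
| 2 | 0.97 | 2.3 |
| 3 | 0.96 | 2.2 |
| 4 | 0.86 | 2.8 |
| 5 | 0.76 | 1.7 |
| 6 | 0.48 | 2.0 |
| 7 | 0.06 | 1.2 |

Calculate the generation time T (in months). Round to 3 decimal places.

3.653

lx·mx: 0, 0, 2.231, 2.112, 2.408, 1.292, 0.96, 0.072 → R0 = 9.075
x·lx·mx: 0, 0, 4.462, 6.336, 9.632, 6.46, 5.76, 0.504 → Σ = 33.154
T = 33.154 / 9.075 = 3.653333… → 3.653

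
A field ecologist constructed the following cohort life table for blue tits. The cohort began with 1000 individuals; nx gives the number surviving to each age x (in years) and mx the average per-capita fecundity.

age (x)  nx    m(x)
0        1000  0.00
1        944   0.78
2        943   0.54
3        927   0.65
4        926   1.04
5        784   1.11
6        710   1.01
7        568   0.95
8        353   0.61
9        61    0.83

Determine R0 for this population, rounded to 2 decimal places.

lx = nx/n0 = nx/1000: 1, 0.944, 0.943, 0.927, 0.926, 0.784, 0.71, 0.568, 0.353, 0.061
lx·mx by age: 0, 0.73632, 0.50922, 0.60255, 0.96304, 0.87024, 0.7171, 0.5396, 0.21533, 0.05063
R0 = Σ lx·mx = 5.20403 → 5.20

5.20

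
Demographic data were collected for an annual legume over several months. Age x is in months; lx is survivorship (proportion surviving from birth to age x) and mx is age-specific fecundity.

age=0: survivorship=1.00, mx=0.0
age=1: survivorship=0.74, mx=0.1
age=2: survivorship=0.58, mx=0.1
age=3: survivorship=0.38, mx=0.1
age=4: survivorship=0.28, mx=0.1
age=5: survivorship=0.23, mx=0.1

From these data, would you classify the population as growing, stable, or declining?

R0 = Σ lx·mx = 0 + 0.074 + 0.058 + 0.038 + 0.028 + 0.023 = 0.221
R0 < 1, so the population is declining.

declining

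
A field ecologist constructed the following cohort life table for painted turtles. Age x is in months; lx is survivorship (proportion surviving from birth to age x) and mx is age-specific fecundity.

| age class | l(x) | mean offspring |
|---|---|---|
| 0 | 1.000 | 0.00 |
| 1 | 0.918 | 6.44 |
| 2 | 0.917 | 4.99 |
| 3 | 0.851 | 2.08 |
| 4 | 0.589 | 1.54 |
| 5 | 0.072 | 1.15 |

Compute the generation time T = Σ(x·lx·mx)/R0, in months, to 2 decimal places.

lx·mx: 0, 5.91192, 4.57583, 1.77008, 0.90706, 0.0828 → R0 = 13.24769
x·lx·mx: 0, 5.91192, 9.15166, 5.31024, 3.62824, 0.414 → Σ = 24.41606
T = 24.41606 / 13.24769 = 1.843043… → 1.84

1.84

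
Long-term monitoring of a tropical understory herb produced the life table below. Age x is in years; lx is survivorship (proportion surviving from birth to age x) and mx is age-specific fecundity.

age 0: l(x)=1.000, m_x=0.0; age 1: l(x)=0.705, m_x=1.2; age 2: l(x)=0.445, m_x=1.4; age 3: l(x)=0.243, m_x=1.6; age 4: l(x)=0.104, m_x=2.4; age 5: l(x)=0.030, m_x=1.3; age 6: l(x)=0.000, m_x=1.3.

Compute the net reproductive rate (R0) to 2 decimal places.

2.15

lx·mx by age: 0, 0.846, 0.623, 0.3888, 0.2496, 0.039, 0
R0 = Σ lx·mx = 2.1464 → 2.15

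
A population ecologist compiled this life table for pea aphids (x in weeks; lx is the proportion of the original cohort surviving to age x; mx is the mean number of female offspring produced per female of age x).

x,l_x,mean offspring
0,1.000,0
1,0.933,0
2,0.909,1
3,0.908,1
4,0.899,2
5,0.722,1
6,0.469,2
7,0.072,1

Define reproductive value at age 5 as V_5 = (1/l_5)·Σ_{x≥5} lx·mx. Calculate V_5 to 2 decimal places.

lx·mx for x ≥ 5: 0.722, 0.938, 0.072 → sum = 1.732
V_5 = 1.732 / l_5 = 1.732 / 0.722 = 2.398892… → 2.40

2.40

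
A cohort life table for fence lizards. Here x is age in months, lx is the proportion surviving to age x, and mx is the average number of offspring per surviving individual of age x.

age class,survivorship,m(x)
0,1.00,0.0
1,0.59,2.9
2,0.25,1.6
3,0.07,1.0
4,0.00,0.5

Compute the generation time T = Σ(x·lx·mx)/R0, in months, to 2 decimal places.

lx·mx: 0, 1.711, 0.4, 0.07, 0 → R0 = 2.181
x·lx·mx: 0, 1.711, 0.8, 0.21, 0 → Σ = 2.721
T = 2.721 / 2.181 = 1.247593… → 1.25

1.25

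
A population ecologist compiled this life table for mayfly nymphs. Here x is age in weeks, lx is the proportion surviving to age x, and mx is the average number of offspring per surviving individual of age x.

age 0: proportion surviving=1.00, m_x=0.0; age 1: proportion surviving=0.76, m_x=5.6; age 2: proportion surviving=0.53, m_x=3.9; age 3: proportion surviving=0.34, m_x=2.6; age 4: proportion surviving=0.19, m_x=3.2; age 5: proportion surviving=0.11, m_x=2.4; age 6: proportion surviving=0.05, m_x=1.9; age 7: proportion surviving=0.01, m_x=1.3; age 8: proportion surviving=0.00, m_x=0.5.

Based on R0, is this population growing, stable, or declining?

growing

R0 = Σ lx·mx = 0 + 4.256 + 2.067 + 0.884 + 0.608 + 0.264 + 0.095 + 0.013 + 0 = 8.187
R0 > 1, so the population is growing.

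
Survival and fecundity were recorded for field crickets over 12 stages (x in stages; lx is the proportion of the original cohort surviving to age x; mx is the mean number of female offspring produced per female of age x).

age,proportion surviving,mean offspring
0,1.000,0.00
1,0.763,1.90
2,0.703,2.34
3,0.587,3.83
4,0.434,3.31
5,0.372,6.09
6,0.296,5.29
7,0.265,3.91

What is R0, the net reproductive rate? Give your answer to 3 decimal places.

11.647

lx·mx by age: 0, 1.4497, 1.64502, 2.24821, 1.43654, 2.26548, 1.56584, 1.03615
R0 = Σ lx·mx = 11.64694 → 11.647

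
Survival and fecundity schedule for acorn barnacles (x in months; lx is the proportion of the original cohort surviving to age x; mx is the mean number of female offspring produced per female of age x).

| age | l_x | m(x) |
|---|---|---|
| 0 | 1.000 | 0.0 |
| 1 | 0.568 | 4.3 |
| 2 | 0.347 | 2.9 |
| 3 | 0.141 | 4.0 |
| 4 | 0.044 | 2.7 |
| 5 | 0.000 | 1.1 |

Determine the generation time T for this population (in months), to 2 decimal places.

1.60

lx·mx: 0, 2.4424, 1.0063, 0.564, 0.1188, 0 → R0 = 4.1315
x·lx·mx: 0, 2.4424, 2.0126, 1.692, 0.4752, 0 → Σ = 6.6222
T = 6.6222 / 4.1315 = 1.602856… → 1.60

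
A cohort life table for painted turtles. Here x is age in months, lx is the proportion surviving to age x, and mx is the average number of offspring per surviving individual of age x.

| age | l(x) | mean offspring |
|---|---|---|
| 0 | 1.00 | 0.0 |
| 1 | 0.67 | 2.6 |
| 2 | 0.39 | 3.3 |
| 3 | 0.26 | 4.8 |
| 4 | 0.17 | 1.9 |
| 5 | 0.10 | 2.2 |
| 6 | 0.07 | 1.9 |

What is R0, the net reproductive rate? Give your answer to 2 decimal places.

4.95

lx·mx by age: 0, 1.742, 1.287, 1.248, 0.323, 0.22, 0.133
R0 = Σ lx·mx = 4.953 → 4.95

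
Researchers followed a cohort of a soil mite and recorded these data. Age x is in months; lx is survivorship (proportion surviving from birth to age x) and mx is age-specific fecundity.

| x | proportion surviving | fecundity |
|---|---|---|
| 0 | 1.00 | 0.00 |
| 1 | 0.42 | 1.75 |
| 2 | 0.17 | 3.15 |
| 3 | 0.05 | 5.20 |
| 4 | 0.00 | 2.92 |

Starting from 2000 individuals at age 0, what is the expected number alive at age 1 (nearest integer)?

840

Expected survivors = N0 · l_1 = 2000 × 0.42 = 840 → 840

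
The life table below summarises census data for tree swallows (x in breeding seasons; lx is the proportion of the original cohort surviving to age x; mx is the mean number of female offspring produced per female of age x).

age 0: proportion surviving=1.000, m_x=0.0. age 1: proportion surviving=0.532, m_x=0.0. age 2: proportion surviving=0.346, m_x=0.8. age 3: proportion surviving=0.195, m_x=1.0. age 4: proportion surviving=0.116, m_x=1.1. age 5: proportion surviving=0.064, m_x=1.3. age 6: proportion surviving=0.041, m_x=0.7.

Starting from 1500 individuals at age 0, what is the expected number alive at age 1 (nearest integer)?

Expected survivors = N0 · l_1 = 1500 × 0.532 = 798 → 798

798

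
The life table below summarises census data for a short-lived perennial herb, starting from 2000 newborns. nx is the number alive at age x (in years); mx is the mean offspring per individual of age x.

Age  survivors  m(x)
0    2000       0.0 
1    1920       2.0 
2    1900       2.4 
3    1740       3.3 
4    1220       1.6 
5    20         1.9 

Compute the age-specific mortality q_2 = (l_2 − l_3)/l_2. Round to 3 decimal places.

0.084

lx = nx/n0 = nx/2000: 1, 0.96, 0.95, 0.87, 0.61, 0.01
q_2 = (l_2 − l_3) / l_2 = (0.95 − 0.87) / 0.95
     = 0.08 / 0.95 = 0.084211… → 0.084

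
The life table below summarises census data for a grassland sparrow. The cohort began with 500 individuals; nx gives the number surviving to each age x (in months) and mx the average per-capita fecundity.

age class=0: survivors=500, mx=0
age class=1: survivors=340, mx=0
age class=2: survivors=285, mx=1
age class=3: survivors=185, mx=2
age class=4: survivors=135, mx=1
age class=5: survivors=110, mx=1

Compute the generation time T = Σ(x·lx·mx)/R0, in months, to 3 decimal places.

lx = nx/n0 = nx/500: 1, 0.68, 0.57, 0.37, 0.27, 0.22
lx·mx: 0, 0, 0.57, 0.74, 0.27, 0.22 → R0 = 1.8
x·lx·mx: 0, 0, 1.14, 2.22, 1.08, 1.1 → Σ = 5.54
T = 5.54 / 1.8 = 3.077778… → 3.078

3.078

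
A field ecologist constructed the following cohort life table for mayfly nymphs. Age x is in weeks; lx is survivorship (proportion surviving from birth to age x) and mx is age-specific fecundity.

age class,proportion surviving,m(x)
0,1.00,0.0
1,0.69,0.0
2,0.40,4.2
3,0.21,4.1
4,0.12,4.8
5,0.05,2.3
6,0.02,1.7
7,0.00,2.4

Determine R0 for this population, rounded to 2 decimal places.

3.27

lx·mx by age: 0, 0, 1.68, 0.861, 0.576, 0.115, 0.034, 0
R0 = Σ lx·mx = 3.266 → 3.27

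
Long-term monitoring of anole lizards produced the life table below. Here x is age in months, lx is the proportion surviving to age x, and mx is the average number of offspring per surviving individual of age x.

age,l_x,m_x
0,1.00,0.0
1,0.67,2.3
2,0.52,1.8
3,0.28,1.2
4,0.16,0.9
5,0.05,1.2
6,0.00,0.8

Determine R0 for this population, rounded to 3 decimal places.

lx·mx by age: 0, 1.541, 0.936, 0.336, 0.144, 0.06, 0
R0 = Σ lx·mx = 3.017 → 3.017

3.017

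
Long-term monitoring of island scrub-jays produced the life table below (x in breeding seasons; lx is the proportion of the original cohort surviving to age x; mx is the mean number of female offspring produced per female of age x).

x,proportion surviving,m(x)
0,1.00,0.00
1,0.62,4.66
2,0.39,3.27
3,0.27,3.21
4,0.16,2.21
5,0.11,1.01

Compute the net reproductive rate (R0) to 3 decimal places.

lx·mx by age: 0, 2.8892, 1.2753, 0.8667, 0.3536, 0.1111
R0 = Σ lx·mx = 5.4959 → 5.496

5.496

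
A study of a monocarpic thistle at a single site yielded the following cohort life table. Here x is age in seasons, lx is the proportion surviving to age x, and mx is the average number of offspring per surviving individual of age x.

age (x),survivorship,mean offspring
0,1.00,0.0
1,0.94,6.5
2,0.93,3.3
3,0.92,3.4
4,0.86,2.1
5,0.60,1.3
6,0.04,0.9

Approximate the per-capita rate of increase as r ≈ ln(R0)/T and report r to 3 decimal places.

1.224

R0 = Σ lx·mx = 0 + 6.11 + 3.069 + 3.128 + 1.806 + 0.78 + 0.036 = 14.929
Σ x·lx·mx = 32.972; T = 32.972/14.929 = 2.20859…
r ≈ ln(R0)/T = ln(14.929)/2.20859… = 1.224… → 1.224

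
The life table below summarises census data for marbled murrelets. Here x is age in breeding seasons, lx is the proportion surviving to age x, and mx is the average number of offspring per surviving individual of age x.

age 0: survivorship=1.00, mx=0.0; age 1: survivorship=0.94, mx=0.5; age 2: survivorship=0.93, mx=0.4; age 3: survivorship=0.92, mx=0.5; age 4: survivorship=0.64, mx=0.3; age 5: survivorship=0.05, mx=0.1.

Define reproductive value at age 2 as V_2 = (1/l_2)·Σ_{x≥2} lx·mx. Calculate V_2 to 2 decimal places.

1.11

lx·mx for x ≥ 2: 0.372, 0.46, 0.192, 0.005 → sum = 1.029
V_2 = 1.029 / l_2 = 1.029 / 0.93 = 1.106452… → 1.11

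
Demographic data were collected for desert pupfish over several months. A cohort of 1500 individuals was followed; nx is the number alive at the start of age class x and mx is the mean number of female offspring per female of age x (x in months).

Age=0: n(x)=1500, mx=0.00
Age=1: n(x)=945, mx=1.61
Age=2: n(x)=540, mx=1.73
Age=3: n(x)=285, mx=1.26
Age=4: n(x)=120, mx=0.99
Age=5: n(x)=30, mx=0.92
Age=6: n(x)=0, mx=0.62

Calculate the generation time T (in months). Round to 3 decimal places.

1.716

lx = nx/n0 = nx/1500: 1, 0.63, 0.36, 0.19, 0.08, 0.02, 0
lx·mx: 0, 1.0143, 0.6228, 0.2394, 0.0792, 0.0184, 0 → R0 = 1.9741
x·lx·mx: 0, 1.0143, 1.2456, 0.7182, 0.3168, 0.092, 0 → Σ = 3.3869
T = 3.3869 / 1.9741 = 1.715668… → 1.716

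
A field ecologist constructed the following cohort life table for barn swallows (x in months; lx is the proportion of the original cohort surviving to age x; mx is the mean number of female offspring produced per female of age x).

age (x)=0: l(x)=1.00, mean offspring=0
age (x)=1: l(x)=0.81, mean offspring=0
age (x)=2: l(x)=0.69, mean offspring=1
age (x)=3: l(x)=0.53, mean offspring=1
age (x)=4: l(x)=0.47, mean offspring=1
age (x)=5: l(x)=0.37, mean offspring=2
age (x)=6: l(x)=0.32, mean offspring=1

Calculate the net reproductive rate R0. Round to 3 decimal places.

lx·mx by age: 0, 0, 0.69, 0.53, 0.47, 0.74, 0.32
R0 = Σ lx·mx = 2.75 → 2.750

2.750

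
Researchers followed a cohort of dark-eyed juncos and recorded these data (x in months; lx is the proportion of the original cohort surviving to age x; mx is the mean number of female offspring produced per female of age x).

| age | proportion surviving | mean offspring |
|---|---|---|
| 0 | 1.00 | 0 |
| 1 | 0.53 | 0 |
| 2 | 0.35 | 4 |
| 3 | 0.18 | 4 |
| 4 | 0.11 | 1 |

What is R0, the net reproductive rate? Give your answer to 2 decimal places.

lx·mx by age: 0, 0, 1.4, 0.72, 0.11
R0 = Σ lx·mx = 2.23 → 2.23

2.23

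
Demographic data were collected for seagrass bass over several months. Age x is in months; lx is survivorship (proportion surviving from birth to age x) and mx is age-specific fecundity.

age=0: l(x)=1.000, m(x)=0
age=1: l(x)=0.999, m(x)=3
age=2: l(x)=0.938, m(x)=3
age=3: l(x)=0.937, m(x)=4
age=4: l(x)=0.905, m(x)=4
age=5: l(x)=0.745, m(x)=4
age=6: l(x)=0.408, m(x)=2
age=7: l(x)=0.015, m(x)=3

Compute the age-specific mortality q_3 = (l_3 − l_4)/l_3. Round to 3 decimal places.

0.034

q_3 = (l_3 − l_4) / l_3 = (0.937 − 0.905) / 0.937
     = 0.032 / 0.937 = 0.034152… → 0.034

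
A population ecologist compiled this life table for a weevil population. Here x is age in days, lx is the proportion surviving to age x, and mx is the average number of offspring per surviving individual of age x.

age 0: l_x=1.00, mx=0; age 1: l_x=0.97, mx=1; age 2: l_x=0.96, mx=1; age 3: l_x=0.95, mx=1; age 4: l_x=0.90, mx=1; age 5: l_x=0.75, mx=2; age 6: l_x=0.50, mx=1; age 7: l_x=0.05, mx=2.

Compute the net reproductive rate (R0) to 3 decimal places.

lx·mx by age: 0, 0.97, 0.96, 0.95, 0.9, 1.5, 0.5, 0.1
R0 = Σ lx·mx = 5.88 → 5.880

5.880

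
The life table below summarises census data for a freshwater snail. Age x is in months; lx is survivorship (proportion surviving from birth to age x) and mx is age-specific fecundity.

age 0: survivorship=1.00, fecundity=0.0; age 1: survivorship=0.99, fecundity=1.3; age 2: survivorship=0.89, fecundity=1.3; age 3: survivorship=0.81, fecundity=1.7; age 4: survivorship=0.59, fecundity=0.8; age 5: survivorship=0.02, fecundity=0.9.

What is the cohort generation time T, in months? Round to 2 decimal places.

2.25

lx·mx: 0, 1.287, 1.157, 1.377, 0.472, 0.018 → R0 = 4.311
x·lx·mx: 0, 1.287, 2.314, 4.131, 1.888, 0.09 → Σ = 9.71
T = 9.71 / 4.311 = 2.252378… → 2.25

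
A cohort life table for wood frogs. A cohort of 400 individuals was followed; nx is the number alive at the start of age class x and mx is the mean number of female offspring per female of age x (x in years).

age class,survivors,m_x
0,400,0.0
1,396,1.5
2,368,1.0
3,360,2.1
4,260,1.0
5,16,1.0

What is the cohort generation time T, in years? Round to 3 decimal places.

2.366

lx = nx/n0 = nx/400: 1, 0.99, 0.92, 0.9, 0.65, 0.04
lx·mx: 0, 1.485, 0.92, 1.89, 0.65, 0.04 → R0 = 4.985
x·lx·mx: 0, 1.485, 1.84, 5.67, 2.6, 0.2 → Σ = 11.795
T = 11.795 / 4.985 = 2.366098… → 2.366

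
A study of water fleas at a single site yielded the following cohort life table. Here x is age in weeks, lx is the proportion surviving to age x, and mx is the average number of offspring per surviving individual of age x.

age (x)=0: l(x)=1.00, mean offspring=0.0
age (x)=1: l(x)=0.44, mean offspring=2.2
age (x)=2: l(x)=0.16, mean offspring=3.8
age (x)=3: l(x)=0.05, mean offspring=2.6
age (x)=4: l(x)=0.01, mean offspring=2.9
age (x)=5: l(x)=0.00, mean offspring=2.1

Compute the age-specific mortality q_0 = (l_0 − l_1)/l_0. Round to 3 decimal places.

0.560

q_0 = (l_0 − l_1) / l_0 = (1 − 0.44) / 1
     = 0.56 / 1 = 0.56 → 0.560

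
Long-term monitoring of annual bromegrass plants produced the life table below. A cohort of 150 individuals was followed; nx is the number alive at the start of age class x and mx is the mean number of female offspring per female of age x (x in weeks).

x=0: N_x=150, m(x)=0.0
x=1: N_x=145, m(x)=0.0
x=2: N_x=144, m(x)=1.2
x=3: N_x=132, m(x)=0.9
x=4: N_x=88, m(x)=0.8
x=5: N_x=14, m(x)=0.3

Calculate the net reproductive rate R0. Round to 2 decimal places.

2.44

lx = nx/n0 = nx/150: 1, 0.96667…, 0.96, 0.88, 0.58667…, 0.09333…
lx·mx by age: 0, 0, 1.152, 0.792, 0.469333…, 0.028…
R0 = Σ lx·mx = 2.441333… → 2.44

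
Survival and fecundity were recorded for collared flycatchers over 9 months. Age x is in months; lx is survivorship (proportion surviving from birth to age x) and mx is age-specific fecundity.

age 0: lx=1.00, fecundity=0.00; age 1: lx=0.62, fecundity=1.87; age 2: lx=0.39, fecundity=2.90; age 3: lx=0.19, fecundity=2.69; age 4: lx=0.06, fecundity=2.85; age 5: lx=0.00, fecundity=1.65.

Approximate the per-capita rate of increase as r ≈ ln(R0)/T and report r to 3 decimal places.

0.574

R0 = Σ lx·mx = 0 + 1.1594 + 1.131 + 0.5111 + 0.171 + 0 = 2.9725
Σ x·lx·mx = 5.6387; T = 5.6387/2.9725 = 1.89696…
r ≈ ln(R0)/T = ln(2.9725)/1.89696… = 0.57429… → 0.574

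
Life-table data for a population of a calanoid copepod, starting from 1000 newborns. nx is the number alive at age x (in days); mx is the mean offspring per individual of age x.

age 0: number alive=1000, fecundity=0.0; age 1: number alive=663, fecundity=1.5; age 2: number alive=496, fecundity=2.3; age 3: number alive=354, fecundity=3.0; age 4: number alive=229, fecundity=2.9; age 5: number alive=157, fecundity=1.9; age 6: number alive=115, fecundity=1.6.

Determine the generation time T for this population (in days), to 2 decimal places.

2.70

lx = nx/n0 = nx/1000: 1, 0.663, 0.496, 0.354, 0.229, 0.157, 0.115
lx·mx: 0, 0.9945, 1.1408, 1.062, 0.6641, 0.2983, 0.184 → R0 = 4.3437
x·lx·mx: 0, 0.9945, 2.2816, 3.186, 2.6564, 1.4915, 1.104 → Σ = 11.714
T = 11.714 / 4.3437 = 2.696779… → 2.70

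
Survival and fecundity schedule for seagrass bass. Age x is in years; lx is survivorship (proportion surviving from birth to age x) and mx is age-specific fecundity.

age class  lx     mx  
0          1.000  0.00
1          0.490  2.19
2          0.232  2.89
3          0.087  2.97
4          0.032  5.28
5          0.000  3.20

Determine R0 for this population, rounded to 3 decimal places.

lx·mx by age: 0, 1.0731, 0.67048, 0.25839, 0.16896, 0
R0 = Σ lx·mx = 2.17093 → 2.171

2.171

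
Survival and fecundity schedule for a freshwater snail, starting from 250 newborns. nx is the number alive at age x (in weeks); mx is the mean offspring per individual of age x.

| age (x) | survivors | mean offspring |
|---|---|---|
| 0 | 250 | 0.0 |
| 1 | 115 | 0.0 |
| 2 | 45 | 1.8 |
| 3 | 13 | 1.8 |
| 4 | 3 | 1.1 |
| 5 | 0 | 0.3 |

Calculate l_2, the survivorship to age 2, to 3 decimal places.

0.180

l_2 = n_2/n_0 = 45/250 = 0.18 → 0.180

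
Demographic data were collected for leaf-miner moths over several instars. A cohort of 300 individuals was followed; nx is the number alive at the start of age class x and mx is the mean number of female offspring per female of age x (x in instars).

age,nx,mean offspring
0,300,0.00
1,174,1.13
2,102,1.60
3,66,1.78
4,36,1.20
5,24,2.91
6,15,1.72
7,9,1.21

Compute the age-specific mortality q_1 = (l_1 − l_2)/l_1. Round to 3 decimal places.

0.414

lx = nx/n0 = nx/300: 1, 0.58, 0.34, 0.22, 0.12, 0.08, 0.05, 0.03
q_1 = (l_1 − l_2) / l_1 = (0.58 − 0.34) / 0.58
     = 0.24 / 0.58 = 0.413793… → 0.414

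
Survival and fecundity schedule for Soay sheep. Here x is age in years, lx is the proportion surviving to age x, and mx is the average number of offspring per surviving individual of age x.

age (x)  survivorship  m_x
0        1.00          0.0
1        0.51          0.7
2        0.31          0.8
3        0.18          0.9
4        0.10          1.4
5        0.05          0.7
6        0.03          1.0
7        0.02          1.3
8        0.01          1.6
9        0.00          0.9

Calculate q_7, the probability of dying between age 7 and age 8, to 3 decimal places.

q_7 = (l_7 − l_8) / l_7 = (0.02 − 0.01) / 0.02
     = 0.01 / 0.02 = 0.5 → 0.500

0.500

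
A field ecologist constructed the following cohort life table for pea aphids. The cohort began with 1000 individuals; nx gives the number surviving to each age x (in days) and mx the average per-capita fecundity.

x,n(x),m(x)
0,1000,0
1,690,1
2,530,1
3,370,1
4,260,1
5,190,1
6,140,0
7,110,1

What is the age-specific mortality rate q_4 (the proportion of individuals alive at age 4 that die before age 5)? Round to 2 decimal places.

0.27

lx = nx/n0 = nx/1000: 1, 0.69, 0.53, 0.37, 0.26, 0.19, 0.14, 0.11
q_4 = (l_4 − l_5) / l_4 = (0.26 − 0.19) / 0.26
     = 0.07 / 0.26 = 0.269231… → 0.27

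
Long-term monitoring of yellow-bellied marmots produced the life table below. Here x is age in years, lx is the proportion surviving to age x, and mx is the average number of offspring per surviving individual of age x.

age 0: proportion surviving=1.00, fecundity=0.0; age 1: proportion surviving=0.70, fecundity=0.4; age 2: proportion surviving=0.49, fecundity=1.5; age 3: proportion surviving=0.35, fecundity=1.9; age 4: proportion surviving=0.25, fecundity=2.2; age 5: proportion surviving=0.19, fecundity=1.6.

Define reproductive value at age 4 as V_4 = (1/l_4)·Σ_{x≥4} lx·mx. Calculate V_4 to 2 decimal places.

lx·mx for x ≥ 4: 0.55, 0.304 → sum = 0.854
V_4 = 0.854 / l_4 = 0.854 / 0.25 = 3.416 → 3.42

3.42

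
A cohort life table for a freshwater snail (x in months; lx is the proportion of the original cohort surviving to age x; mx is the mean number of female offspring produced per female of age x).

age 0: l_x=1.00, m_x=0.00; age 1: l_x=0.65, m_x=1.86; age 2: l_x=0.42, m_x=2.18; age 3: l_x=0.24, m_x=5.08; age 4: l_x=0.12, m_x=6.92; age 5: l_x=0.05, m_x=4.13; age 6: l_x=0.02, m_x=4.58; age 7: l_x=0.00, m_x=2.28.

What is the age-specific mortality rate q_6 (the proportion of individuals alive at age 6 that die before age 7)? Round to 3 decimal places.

q_6 = (l_6 − l_7) / l_6 = (0.02 − 0) / 0.02
     = 0.02 / 0.02 = 1 → 1.000

1.000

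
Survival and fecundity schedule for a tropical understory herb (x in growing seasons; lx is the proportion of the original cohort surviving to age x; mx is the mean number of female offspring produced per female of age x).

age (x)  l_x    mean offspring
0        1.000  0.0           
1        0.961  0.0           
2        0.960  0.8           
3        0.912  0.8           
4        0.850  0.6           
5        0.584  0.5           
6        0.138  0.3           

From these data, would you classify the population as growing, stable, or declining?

growing

R0 = Σ lx·mx = 0 + 0 + 0.768 + 0.7296 + 0.51 + 0.292 + 0.0414 = 2.341
R0 > 1, so the population is growing.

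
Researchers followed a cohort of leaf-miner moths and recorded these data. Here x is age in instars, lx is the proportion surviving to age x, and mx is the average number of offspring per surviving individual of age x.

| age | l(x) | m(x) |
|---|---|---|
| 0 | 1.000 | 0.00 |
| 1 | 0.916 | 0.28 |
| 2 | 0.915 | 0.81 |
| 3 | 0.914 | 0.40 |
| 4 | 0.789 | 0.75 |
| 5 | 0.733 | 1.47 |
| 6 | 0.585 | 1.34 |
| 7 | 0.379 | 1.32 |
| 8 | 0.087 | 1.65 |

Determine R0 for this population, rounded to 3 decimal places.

4.460

lx·mx by age: 0, 0.25648, 0.74115, 0.3656, 0.59175, 1.07751, 0.7839, 0.50028, 0.14355
R0 = Σ lx·mx = 4.46022 → 4.460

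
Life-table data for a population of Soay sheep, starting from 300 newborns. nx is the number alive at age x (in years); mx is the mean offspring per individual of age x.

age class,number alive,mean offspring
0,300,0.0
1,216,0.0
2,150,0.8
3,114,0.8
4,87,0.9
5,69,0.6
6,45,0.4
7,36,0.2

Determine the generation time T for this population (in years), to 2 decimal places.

lx = nx/n0 = nx/300: 1, 0.72, 0.5, 0.38, 0.29, 0.23, 0.15, 0.12
lx·mx: 0, 0, 0.4, 0.304, 0.261, 0.138, 0.06, 0.024 → R0 = 1.187
x·lx·mx: 0, 0, 0.8, 0.912, 1.044, 0.69, 0.36, 0.168 → Σ = 3.974
T = 3.974 / 1.187 = 3.347936… → 3.35

3.35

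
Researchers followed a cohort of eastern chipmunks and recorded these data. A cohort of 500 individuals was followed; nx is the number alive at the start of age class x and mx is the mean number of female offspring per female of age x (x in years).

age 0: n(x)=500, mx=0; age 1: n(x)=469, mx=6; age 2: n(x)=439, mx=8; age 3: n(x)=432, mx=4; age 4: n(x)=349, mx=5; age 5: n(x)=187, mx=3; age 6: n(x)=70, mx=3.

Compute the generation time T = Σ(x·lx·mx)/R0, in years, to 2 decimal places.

2.47

lx = nx/n0 = nx/500: 1, 0.938, 0.878, 0.864, 0.698, 0.374, 0.14
lx·mx: 0, 5.628, 7.024, 3.456, 3.49, 1.122, 0.42 → R0 = 21.14
x·lx·mx: 0, 5.628, 14.048, 10.368, 13.96, 5.61, 2.52 → Σ = 52.134
T = 52.134 / 21.14 = 2.466131… → 2.47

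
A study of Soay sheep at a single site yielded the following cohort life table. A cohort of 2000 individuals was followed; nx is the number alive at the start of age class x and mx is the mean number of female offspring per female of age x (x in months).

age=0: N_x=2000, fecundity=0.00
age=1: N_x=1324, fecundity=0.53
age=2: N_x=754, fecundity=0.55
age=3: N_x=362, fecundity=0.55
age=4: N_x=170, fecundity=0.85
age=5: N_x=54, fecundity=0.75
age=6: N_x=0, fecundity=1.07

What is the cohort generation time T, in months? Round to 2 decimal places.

1.94

lx = nx/n0 = nx/2000: 1, 0.662, 0.377, 0.181, 0.085, 0.027, 0
lx·mx: 0, 0.35086, 0.20735, 0.09955, 0.07225, 0.02025, 0 → R0 = 0.75026
x·lx·mx: 0, 0.35086, 0.4147, 0.29865, 0.289, 0.10125, 0 → Σ = 1.45446
T = 1.45446 / 0.75026 = 1.938608… → 1.94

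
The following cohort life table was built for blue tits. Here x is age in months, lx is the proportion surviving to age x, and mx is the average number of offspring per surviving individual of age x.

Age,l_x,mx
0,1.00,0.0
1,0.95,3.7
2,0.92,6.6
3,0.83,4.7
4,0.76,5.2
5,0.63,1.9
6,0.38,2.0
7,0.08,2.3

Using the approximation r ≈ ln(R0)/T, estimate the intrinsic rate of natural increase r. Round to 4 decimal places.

1.0589

R0 = Σ lx·mx = 0 + 3.515 + 6.072 + 3.901 + 3.952 + 1.197 + 0.76 + 0.184 = 19.581
Σ x·lx·mx = 55.003; T = 55.003/19.581 = 2.809…
r ≈ ln(R0)/T = ln(19.581)/2.809… = 1.05894… → 1.0589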